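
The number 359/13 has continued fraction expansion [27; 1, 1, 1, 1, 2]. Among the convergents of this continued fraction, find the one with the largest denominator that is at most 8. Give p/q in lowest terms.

138/5

List convergents until the denominator exceeds the bound:
a_0 = 27: 27/1  (≤ bound)
a_1 = 1: 28/1  (≤ bound)
a_2 = 1: 55/2  (≤ bound)
a_3 = 1: 83/3  (≤ bound)
a_4 = 1: 138/5  (≤ bound)
a_5 = 2: 359/13  (> 8, stop)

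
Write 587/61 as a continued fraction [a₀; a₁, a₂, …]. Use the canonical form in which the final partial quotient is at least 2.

[9; 1, 1, 1, 1, 1, 7]

587 ÷ 61 → quotient 9, remainder 38
61 ÷ 38 → quotient 1, remainder 23
38 ÷ 23 → quotient 1, remainder 15
23 ÷ 15 → quotient 1, remainder 8
15 ÷ 8 → quotient 1, remainder 7
8 ÷ 7 → quotient 1, remainder 1
7 ÷ 1 → quotient 7, remainder 0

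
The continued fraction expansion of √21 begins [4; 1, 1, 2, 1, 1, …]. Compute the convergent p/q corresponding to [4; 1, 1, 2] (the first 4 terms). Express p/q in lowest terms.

Start with 2.
1 + 1/(2/1) = 1 + 1/2 = 3/2
1 + 1/(3/2) = 1 + 2/3 = 5/3
4 + 1/(5/3) = 4 + 3/5 = 23/5

23/5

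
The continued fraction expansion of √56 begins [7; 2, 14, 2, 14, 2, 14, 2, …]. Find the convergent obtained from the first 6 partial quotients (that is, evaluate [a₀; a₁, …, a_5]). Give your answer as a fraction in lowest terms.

a_0 = 7: 7/1
a_1 = 2: 15/2
a_2 = 14: 217/29
a_3 = 2: 449/60
a_4 = 14: 6503/869
a_5 = 2: 13455/1798

13455/1798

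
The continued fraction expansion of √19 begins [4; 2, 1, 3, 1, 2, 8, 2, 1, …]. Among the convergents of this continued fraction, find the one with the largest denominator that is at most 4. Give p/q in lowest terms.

a_0 = 4: 4/1  (≤ bound)
a_1 = 2: 9/2  (≤ bound)
a_2 = 1: 13/3  (≤ bound)
a_3 = 3: 48/11  (> 4, stop)

13/3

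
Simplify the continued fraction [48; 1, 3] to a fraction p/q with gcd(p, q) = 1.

195/4

Work from the innermost term outward:
Start with 3.
1 + 1/(3/1) = 1 + 1/3 = 4/3
48 + 1/(4/3) = 48 + 3/4 = 195/4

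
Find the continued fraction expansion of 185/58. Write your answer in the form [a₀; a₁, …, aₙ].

[3; 5, 3, 1, 2]

185 = 3·58 + 11, so a_0 = 3
58 = 5·11 + 3, so a_1 = 5
11 = 3·3 + 2, so a_2 = 3
3 = 1·2 + 1, so a_3 = 1
2 = 2·1 + 0, so a_4 = 2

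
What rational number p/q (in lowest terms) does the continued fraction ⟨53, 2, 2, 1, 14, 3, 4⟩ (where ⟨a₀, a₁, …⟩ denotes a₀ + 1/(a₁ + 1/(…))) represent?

73035/1367

Start with 4.
3 + 1/(4/1) = 3 + 1/4 = 13/4
14 + 1/(13/4) = 14 + 4/13 = 186/13
1 + 1/(186/13) = 1 + 13/186 = 199/186
2 + 1/(199/186) = 2 + 186/199 = 584/199
2 + 1/(584/199) = 2 + 199/584 = 1367/584
53 + 1/(1367/584) = 53 + 584/1367 = 73035/1367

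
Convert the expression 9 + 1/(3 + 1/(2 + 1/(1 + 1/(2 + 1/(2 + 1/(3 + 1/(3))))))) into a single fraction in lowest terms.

6703/721

a_0 = 9: 9/1
a_1 = 3: 28/3
a_2 = 2: 65/7
a_3 = 1: 93/10
a_4 = 2: 251/27
a_5 = 2: 595/64
a_6 = 3: 2036/219
a_7 = 3: 6703/721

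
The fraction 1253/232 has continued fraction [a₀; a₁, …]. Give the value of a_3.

1253 = 5·232 + 93, so a_0 = 5
232 = 2·93 + 46, so a_1 = 2
93 = 2·46 + 1, so a_2 = 2
46 = 46·1 + 0, so a_3 = 46

46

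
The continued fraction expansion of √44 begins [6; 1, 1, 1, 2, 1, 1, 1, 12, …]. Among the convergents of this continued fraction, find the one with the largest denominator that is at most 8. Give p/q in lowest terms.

a_0 = 6: 6/1  (≤ bound)
a_1 = 1: 7/1  (≤ bound)
a_2 = 1: 13/2  (≤ bound)
a_3 = 1: 20/3  (≤ bound)
a_4 = 2: 53/8  (≤ bound)
a_5 = 1: 73/11  (> 8, stop)

53/8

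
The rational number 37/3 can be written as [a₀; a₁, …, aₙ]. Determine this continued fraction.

Repeatedly divide and take the remainder:
37 = 12·3 + 1, so a_0 = 12
3 = 3·1 + 0, so a_1 = 3

[12; 3]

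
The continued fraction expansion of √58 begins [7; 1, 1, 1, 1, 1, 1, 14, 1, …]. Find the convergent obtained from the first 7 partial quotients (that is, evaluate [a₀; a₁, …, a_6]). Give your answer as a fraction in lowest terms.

Start with 1.
1 + 1/(1/1) = 1 + 1/1 = 2/1
1 + 1/(2/1) = 1 + 1/2 = 3/2
1 + 1/(3/2) = 1 + 2/3 = 5/3
1 + 1/(5/3) = 1 + 3/5 = 8/5
1 + 1/(8/5) = 1 + 5/8 = 13/8
7 + 1/(13/8) = 7 + 8/13 = 99/13

99/13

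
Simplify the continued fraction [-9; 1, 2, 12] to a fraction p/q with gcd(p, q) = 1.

a_0 = -9: -9/1
a_1 = 1: -8/1
a_2 = 2: -25/3
a_3 = 12: -308/37

-308/37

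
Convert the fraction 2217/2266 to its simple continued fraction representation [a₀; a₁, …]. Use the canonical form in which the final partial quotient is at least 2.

[0; 1, 45, 4, 12]

Repeatedly divide and take the remainder:
2217 = 0·2266 + 2217, so a_0 = 0
2266 = 1·2217 + 49, so a_1 = 1
2217 = 45·49 + 12, so a_2 = 45
49 = 4·12 + 1, so a_3 = 4
12 = 12·1 + 0, so a_4 = 12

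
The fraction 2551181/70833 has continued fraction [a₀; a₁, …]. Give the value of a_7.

Run the Euclidean algorithm, recording each quotient:
⌊2551181/70833⌋ = 36, remainder 1193
⌊70833/1193⌋ = 59, remainder 446
⌊1193/446⌋ = 2, remainder 301
⌊446/301⌋ = 1, remainder 145
⌊301/145⌋ = 2, remainder 11
⌊145/11⌋ = 13, remainder 2
⌊11/2⌋ = 5, remainder 1
⌊2/1⌋ = 2, remainder 0

2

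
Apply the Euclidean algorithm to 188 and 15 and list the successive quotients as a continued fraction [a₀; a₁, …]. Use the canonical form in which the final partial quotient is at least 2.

⌊188/15⌋ = 12, remainder 8
⌊15/8⌋ = 1, remainder 7
⌊8/7⌋ = 1, remainder 1
⌊7/1⌋ = 7, remainder 0

[12; 1, 1, 7]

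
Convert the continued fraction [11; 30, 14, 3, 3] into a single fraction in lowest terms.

Start with 3.
3 + 1/(3/1) = 3 + 1/3 = 10/3
14 + 1/(10/3) = 14 + 3/10 = 143/10
30 + 1/(143/10) = 30 + 10/143 = 4300/143
11 + 1/(4300/143) = 11 + 143/4300 = 47443/4300

47443/4300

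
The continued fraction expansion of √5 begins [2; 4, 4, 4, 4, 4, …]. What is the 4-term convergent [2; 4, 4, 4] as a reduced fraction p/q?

a_0 = 2: 2/1
a_1 = 4: 9/4
a_2 = 4: 38/17
a_3 = 4: 161/72

161/72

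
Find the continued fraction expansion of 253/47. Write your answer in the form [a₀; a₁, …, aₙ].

Repeatedly divide and take the remainder:
253 = 5·47 + 18, so a_0 = 5
47 = 2·18 + 11, so a_1 = 2
18 = 1·11 + 7, so a_2 = 1
11 = 1·7 + 4, so a_3 = 1
7 = 1·4 + 3, so a_4 = 1
4 = 1·3 + 1, so a_5 = 1
3 = 3·1 + 0, so a_6 = 3

[5; 2, 1, 1, 1, 1, 3]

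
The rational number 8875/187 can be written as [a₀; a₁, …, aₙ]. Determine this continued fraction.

8875 ÷ 187 → quotient 47, remainder 86
187 ÷ 86 → quotient 2, remainder 15
86 ÷ 15 → quotient 5, remainder 11
15 ÷ 11 → quotient 1, remainder 4
11 ÷ 4 → quotient 2, remainder 3
4 ÷ 3 → quotient 1, remainder 1
3 ÷ 1 → quotient 3, remainder 0

[47; 2, 5, 1, 2, 1, 3]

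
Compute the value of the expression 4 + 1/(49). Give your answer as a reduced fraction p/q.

197/49

Start with 49.
4 + 1/(49/1) = 4 + 1/49 = 197/49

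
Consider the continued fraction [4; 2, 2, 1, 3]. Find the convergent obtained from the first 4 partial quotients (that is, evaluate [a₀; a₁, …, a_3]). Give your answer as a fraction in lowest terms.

31/7

Use the convergent recurrence hₖ = aₖ·hₖ₋₁ + hₖ₋₂ (and likewise for the denominators kₖ):
a_0 = 4: 4/1
a_1 = 2: 9/2
a_2 = 2: 22/5
a_3 = 1: 31/7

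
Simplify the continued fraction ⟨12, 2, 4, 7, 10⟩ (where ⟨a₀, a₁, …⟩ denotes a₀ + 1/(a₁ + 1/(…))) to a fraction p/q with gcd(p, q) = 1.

Start with 10.
7 + 1/(10/1) = 7 + 1/10 = 71/10
4 + 1/(71/10) = 4 + 10/71 = 294/71
2 + 1/(294/71) = 2 + 71/294 = 659/294
12 + 1/(659/294) = 12 + 294/659 = 8202/659

8202/659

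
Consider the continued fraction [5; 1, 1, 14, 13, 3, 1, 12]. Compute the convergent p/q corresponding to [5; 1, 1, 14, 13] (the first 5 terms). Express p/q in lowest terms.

2091/379

Build up convergents one term at a time:
a_0 = 5: 5/1
a_1 = 1: 6/1
a_2 = 1: 11/2
a_3 = 14: 160/29
a_4 = 13: 2091/379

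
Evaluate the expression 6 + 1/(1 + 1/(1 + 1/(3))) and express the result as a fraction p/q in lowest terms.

46/7

Compute successive convergents:
a_0 = 6: 6/1
a_1 = 1: 7/1
a_2 = 1: 13/2
a_3 = 3: 46/7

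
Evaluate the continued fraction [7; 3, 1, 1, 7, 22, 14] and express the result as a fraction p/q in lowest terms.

119988/16475

Work from the innermost term outward:
Start with 14.
22 + 1/(14/1) = 22 + 1/14 = 309/14
7 + 1/(309/14) = 7 + 14/309 = 2177/309
1 + 1/(2177/309) = 1 + 309/2177 = 2486/2177
1 + 1/(2486/2177) = 1 + 2177/2486 = 4663/2486
3 + 1/(4663/2486) = 3 + 2486/4663 = 16475/4663
7 + 1/(16475/4663) = 7 + 4663/16475 = 119988/16475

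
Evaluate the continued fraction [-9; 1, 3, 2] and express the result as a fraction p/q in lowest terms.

-74/9

a_0 = -9: -9/1
a_1 = 1: -8/1
a_2 = 3: -33/4
a_3 = 2: -74/9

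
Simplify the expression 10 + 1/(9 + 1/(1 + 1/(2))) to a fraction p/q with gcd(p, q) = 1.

Start with 2.
1 + 1/(2/1) = 1 + 1/2 = 3/2
9 + 1/(3/2) = 9 + 2/3 = 29/3
10 + 1/(29/3) = 10 + 3/29 = 293/29

293/29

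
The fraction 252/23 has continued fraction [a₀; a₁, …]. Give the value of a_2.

22

⌊252/23⌋ = 10, remainder 22
⌊23/22⌋ = 1, remainder 1
⌊22/1⌋ = 22, remainder 0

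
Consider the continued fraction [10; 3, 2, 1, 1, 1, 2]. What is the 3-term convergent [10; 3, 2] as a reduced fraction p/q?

72/7

a_0 = 10: 10/1
a_1 = 3: 31/3
a_2 = 2: 72/7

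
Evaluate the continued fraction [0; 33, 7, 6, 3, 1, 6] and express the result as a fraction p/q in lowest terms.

Collapse the nested fraction from the inside out:
Start with 6.
1 + 1/(6/1) = 1 + 1/6 = 7/6
3 + 1/(7/6) = 3 + 6/7 = 27/7
6 + 1/(27/7) = 6 + 7/27 = 169/27
7 + 1/(169/27) = 7 + 27/169 = 1210/169
33 + 1/(1210/169) = 33 + 169/1210 = 40099/1210
0 + 1/(40099/1210) = 0 + 1210/40099 = 1210/40099

1210/40099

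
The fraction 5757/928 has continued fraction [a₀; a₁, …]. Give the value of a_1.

Repeatedly divide and take the remainder:
5757 ÷ 928 → quotient 6, remainder 189
928 ÷ 189 → quotient 4, remainder 172

4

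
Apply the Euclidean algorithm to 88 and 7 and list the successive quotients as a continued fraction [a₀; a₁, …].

[12; 1, 1, 3]

88 = 12·7 + 4, so a_0 = 12
7 = 1·4 + 3, so a_1 = 1
4 = 1·3 + 1, so a_2 = 1
3 = 3·1 + 0, so a_3 = 3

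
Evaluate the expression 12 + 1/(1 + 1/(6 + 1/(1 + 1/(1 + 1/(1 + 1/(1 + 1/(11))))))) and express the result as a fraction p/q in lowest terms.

5675/441

Start with 11.
1 + 1/(11/1) = 1 + 1/11 = 12/11
1 + 1/(12/11) = 1 + 11/12 = 23/12
1 + 1/(23/12) = 1 + 12/23 = 35/23
1 + 1/(35/23) = 1 + 23/35 = 58/35
6 + 1/(58/35) = 6 + 35/58 = 383/58
1 + 1/(383/58) = 1 + 58/383 = 441/383
12 + 1/(441/383) = 12 + 383/441 = 5675/441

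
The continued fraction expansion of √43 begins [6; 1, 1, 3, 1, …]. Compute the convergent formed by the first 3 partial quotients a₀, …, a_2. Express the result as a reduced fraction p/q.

13/2

a_0 = 6: 6/1
a_1 = 1: 7/1
a_2 = 1: 13/2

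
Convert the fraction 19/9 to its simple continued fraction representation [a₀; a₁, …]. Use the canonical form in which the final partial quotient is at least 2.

⌊19/9⌋ = 2, remainder 1
⌊9/1⌋ = 9, remainder 0

[2; 9]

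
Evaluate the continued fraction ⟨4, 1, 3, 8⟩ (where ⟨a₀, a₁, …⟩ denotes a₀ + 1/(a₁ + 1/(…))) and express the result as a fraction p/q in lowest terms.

157/33

Compute successive convergents:
a_0 = 4: 4/1
a_1 = 1: 5/1
a_2 = 3: 19/4
a_3 = 8: 157/33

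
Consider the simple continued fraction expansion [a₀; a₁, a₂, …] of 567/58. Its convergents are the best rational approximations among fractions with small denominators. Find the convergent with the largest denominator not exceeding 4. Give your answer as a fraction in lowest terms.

List convergents until the denominator exceeds the bound:
a_0 = 9: 9/1  (≤ bound)
a_1 = 1: 10/1  (≤ bound)
a_2 = 3: 39/4  (≤ bound)
a_3 = 2: 88/9  (> 4, stop)

39/4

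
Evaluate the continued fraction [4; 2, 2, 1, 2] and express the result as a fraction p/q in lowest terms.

a_0 = 4: 4/1
a_1 = 2: 9/2
a_2 = 2: 22/5
a_3 = 1: 31/7
a_4 = 2: 84/19

84/19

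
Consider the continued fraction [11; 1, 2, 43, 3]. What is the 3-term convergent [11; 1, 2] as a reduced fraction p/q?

a_0 = 11: 11/1
a_1 = 1: 12/1
a_2 = 2: 35/3

35/3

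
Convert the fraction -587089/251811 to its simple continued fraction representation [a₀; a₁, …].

Apply division with remainder until the remainder is 0:
-587089 ÷ 251811 → quotient -3, remainder 168344
251811 ÷ 168344 → quotient 1, remainder 83467
168344 ÷ 83467 → quotient 2, remainder 1410
83467 ÷ 1410 → quotient 59, remainder 277
1410 ÷ 277 → quotient 5, remainder 25
277 ÷ 25 → quotient 11, remainder 2
25 ÷ 2 → quotient 12, remainder 1
2 ÷ 1 → quotient 2, remainder 0

[-3; 1, 2, 59, 5, 11, 12, 2]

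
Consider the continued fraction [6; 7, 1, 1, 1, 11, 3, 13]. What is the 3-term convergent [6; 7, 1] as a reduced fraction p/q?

49/8

Start with 1.
7 + 1/(1/1) = 7 + 1/1 = 8/1
6 + 1/(8/1) = 6 + 1/8 = 49/8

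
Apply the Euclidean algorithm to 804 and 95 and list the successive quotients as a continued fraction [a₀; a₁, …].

[8; 2, 6, 3, 2]

Run the Euclidean algorithm, recording each quotient:
804 ÷ 95 → quotient 8, remainder 44
95 ÷ 44 → quotient 2, remainder 7
44 ÷ 7 → quotient 6, remainder 2
7 ÷ 2 → quotient 3, remainder 1
2 ÷ 1 → quotient 2, remainder 0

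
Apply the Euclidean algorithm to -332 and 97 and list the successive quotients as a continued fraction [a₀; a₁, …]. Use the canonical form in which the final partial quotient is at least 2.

[-4; 1, 1, 2, 1, 2, 1, 3]

-332 = -4·97 + 56, so a_0 = -4
97 = 1·56 + 41, so a_1 = 1
56 = 1·41 + 15, so a_2 = 1
41 = 2·15 + 11, so a_3 = 2
15 = 1·11 + 4, so a_4 = 1
11 = 2·4 + 3, so a_5 = 2
4 = 1·3 + 1, so a_6 = 1
3 = 3·1 + 0, so a_7 = 3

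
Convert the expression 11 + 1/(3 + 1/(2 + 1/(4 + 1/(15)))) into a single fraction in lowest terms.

5329/472

Start with 15.
4 + 1/(15/1) = 4 + 1/15 = 61/15
2 + 1/(61/15) = 2 + 15/61 = 137/61
3 + 1/(137/61) = 3 + 61/137 = 472/137
11 + 1/(472/137) = 11 + 137/472 = 5329/472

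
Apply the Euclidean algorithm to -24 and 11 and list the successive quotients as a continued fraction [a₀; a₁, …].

⌊-24/11⌋ = -3, remainder 9
⌊11/9⌋ = 1, remainder 2
⌊9/2⌋ = 4, remainder 1
⌊2/1⌋ = 2, remainder 0

[-3; 1, 4, 2]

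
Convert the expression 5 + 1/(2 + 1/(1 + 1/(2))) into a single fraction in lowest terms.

43/8

Work from the innermost term outward:
Start with 2.
1 + 1/(2/1) = 1 + 1/2 = 3/2
2 + 1/(3/2) = 2 + 2/3 = 8/3
5 + 1/(8/3) = 5 + 3/8 = 43/8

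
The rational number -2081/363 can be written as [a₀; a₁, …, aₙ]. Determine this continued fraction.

Run the Euclidean algorithm, recording each quotient:
-2081 = -6·363 + 97, so a_0 = -6
363 = 3·97 + 72, so a_1 = 3
97 = 1·72 + 25, so a_2 = 1
72 = 2·25 + 22, so a_3 = 2
25 = 1·22 + 3, so a_4 = 1
22 = 7·3 + 1, so a_5 = 7
3 = 3·1 + 0, so a_6 = 3

[-6; 3, 1, 2, 1, 7, 3]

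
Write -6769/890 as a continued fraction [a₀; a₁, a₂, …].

-6769 = -8·890 + 351, so a_0 = -8
890 = 2·351 + 188, so a_1 = 2
351 = 1·188 + 163, so a_2 = 1
188 = 1·163 + 25, so a_3 = 1
163 = 6·25 + 13, so a_4 = 6
25 = 1·13 + 12, so a_5 = 1
13 = 1·12 + 1, so a_6 = 1
12 = 12·1 + 0, so a_7 = 12

[-8; 2, 1, 1, 6, 1, 1, 12]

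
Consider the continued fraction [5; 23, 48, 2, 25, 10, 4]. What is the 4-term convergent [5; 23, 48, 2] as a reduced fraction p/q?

11262/2233

Build up convergents one term at a time:
a_0 = 5: 5/1
a_1 = 23: 116/23
a_2 = 48: 5573/1105
a_3 = 2: 11262/2233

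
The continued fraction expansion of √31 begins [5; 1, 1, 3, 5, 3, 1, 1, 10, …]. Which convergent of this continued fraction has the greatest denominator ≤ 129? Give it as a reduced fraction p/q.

a_0 = 5: 5/1  (≤ bound)
a_1 = 1: 6/1  (≤ bound)
a_2 = 1: 11/2  (≤ bound)
a_3 = 3: 39/7  (≤ bound)
a_4 = 5: 206/37  (≤ bound)
a_5 = 3: 657/118  (≤ bound)
a_6 = 1: 863/155  (> 129, stop)

657/118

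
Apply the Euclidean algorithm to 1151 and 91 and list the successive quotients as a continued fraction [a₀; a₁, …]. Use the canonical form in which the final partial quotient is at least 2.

⌊1151/91⌋ = 12, remainder 59
⌊91/59⌋ = 1, remainder 32
⌊59/32⌋ = 1, remainder 27
⌊32/27⌋ = 1, remainder 5
⌊27/5⌋ = 5, remainder 2
⌊5/2⌋ = 2, remainder 1
⌊2/1⌋ = 2, remainder 0

[12; 1, 1, 1, 5, 2, 2]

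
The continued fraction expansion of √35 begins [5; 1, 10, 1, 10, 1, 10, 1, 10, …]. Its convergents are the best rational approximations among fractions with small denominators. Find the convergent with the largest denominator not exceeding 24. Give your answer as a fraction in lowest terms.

71/12

List convergents until the denominator exceeds the bound:
a_0 = 5: 5/1  (≤ bound)
a_1 = 1: 6/1  (≤ bound)
a_2 = 10: 65/11  (≤ bound)
a_3 = 1: 71/12  (≤ bound)
a_4 = 10: 775/131  (> 24, stop)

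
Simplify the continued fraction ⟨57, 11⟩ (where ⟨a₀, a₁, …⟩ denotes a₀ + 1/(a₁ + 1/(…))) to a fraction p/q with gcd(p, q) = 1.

Use the convergent recurrence hₖ = aₖ·hₖ₋₁ + hₖ₋₂ (and likewise for the denominators kₖ):
a_0 = 57: 57/1
a_1 = 11: 628/11

628/11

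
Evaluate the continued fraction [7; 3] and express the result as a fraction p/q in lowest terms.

22/3

a_0 = 7: 7/1
a_1 = 3: 22/3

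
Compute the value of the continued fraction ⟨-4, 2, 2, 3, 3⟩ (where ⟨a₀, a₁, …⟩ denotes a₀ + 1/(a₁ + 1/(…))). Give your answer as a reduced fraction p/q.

-201/56

Work from the innermost term outward:
Start with 3.
3 + 1/(3/1) = 3 + 1/3 = 10/3
2 + 1/(10/3) = 2 + 3/10 = 23/10
2 + 1/(23/10) = 2 + 10/23 = 56/23
-4 + 1/(56/23) = -4 + 23/56 = -201/56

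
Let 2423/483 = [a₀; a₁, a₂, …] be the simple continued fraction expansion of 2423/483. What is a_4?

2

Run the Euclidean algorithm, recording each quotient:
2423 = 5·483 + 8, so a_0 = 5
483 = 60·8 + 3, so a_1 = 60
8 = 2·3 + 2, so a_2 = 2
3 = 1·2 + 1, so a_3 = 1
2 = 2·1 + 0, so a_4 = 2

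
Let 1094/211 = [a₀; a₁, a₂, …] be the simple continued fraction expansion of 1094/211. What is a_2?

Apply division with remainder until the remainder is 0:
⌊1094/211⌋ = 5, remainder 39
⌊211/39⌋ = 5, remainder 16
⌊39/16⌋ = 2, remainder 7

2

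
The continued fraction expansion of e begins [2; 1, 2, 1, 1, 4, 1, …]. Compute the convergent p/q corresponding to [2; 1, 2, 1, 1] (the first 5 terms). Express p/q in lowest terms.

19/7

Use the convergent recurrence hₖ = aₖ·hₖ₋₁ + hₖ₋₂ (and likewise for the denominators kₖ):
a_0 = 2: 2/1
a_1 = 1: 3/1
a_2 = 2: 8/3
a_3 = 1: 11/4
a_4 = 1: 19/7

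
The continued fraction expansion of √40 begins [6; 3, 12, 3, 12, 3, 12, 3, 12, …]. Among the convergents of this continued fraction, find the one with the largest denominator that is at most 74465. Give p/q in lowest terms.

337434/53353

List convergents until the denominator exceeds the bound:
a_0 = 6: 6/1  (≤ bound)
a_1 = 3: 19/3  (≤ bound)
a_2 = 12: 234/37  (≤ bound)
a_3 = 3: 721/114  (≤ bound)
a_4 = 12: 8886/1405  (≤ bound)
a_5 = 3: 27379/4329  (≤ bound)
a_6 = 12: 337434/53353  (≤ bound)
a_7 = 3: 1039681/164388  (> 74465, stop)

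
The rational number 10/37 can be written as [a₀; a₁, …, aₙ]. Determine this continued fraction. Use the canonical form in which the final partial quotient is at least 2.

[0; 3, 1, 2, 3]

10 ÷ 37 → quotient 0, remainder 10
37 ÷ 10 → quotient 3, remainder 7
10 ÷ 7 → quotient 1, remainder 3
7 ÷ 3 → quotient 2, remainder 1
3 ÷ 1 → quotient 3, remainder 0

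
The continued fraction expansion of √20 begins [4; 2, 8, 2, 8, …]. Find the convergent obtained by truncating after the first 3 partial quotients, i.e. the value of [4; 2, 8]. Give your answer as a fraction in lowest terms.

76/17

a_0 = 4: 4/1
a_1 = 2: 9/2
a_2 = 8: 76/17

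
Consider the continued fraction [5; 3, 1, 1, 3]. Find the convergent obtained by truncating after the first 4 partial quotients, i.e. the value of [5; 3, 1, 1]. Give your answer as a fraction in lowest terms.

37/7

Compute successive convergents:
a_0 = 5: 5/1
a_1 = 3: 16/3
a_2 = 1: 21/4
a_3 = 1: 37/7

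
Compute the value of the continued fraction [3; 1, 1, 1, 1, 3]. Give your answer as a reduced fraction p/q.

Start with 3.
1 + 1/(3/1) = 1 + 1/3 = 4/3
1 + 1/(4/3) = 1 + 3/4 = 7/4
1 + 1/(7/4) = 1 + 4/7 = 11/7
1 + 1/(11/7) = 1 + 7/11 = 18/11
3 + 1/(18/11) = 3 + 11/18 = 65/18

65/18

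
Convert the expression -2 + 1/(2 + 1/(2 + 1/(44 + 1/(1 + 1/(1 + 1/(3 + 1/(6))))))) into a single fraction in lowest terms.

Build up convergents one term at a time:
a_0 = -2: -2/1
a_1 = 2: -3/2
a_2 = 2: -8/5
a_3 = 44: -355/222
a_4 = 1: -363/227
a_5 = 1: -718/449
a_6 = 3: -2517/1574
a_7 = 6: -15820/9893

-15820/9893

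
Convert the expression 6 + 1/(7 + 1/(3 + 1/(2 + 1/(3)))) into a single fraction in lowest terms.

1074/175

a_0 = 6: 6/1
a_1 = 7: 43/7
a_2 = 3: 135/22
a_3 = 2: 313/51
a_4 = 3: 1074/175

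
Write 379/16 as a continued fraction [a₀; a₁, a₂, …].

Repeatedly divide and take the remainder:
⌊379/16⌋ = 23, remainder 11
⌊16/11⌋ = 1, remainder 5
⌊11/5⌋ = 2, remainder 1
⌊5/1⌋ = 5, remainder 0

[23; 1, 2, 5]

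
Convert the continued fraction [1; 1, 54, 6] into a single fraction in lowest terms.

Use the convergent recurrence hₖ = aₖ·hₖ₋₁ + hₖ₋₂ (and likewise for the denominators kₖ):
a_0 = 1: 1/1
a_1 = 1: 2/1
a_2 = 54: 109/55
a_3 = 6: 656/331

656/331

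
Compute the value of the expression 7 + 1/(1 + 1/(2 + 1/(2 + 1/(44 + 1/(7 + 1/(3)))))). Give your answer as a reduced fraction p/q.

Build up convergents one term at a time:
a_0 = 7: 7/1
a_1 = 1: 8/1
a_2 = 2: 23/3
a_3 = 2: 54/7
a_4 = 44: 2399/311
a_5 = 7: 16847/2184
a_6 = 3: 52940/6863

52940/6863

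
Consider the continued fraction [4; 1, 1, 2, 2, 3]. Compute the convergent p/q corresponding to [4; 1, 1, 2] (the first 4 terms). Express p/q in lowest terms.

Start with 2.
1 + 1/(2/1) = 1 + 1/2 = 3/2
1 + 1/(3/2) = 1 + 2/3 = 5/3
4 + 1/(5/3) = 4 + 3/5 = 23/5

23/5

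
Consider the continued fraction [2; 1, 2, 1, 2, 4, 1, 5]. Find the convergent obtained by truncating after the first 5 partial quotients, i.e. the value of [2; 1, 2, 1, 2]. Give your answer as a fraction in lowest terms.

30/11

Build up convergents one term at a time:
a_0 = 2: 2/1
a_1 = 1: 3/1
a_2 = 2: 8/3
a_3 = 1: 11/4
a_4 = 2: 30/11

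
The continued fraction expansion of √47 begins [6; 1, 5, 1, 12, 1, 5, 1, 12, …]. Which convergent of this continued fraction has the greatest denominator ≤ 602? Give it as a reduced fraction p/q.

a_0 = 6: 6/1  (≤ bound)
a_1 = 1: 7/1  (≤ bound)
a_2 = 5: 41/6  (≤ bound)
a_3 = 1: 48/7  (≤ bound)
a_4 = 12: 617/90  (≤ bound)
a_5 = 1: 665/97  (≤ bound)
a_6 = 5: 3942/575  (≤ bound)
a_7 = 1: 4607/672  (> 602, stop)

3942/575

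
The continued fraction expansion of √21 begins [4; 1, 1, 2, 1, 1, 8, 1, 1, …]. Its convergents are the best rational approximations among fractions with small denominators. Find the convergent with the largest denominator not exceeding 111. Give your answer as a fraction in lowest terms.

a_0 = 4: 4/1  (≤ bound)
a_1 = 1: 5/1  (≤ bound)
a_2 = 1: 9/2  (≤ bound)
a_3 = 2: 23/5  (≤ bound)
a_4 = 1: 32/7  (≤ bound)
a_5 = 1: 55/12  (≤ bound)
a_6 = 8: 472/103  (≤ bound)
a_7 = 1: 527/115  (> 111, stop)

472/103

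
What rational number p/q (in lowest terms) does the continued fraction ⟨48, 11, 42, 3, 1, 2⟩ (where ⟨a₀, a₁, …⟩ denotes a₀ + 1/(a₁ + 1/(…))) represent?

246513/5126

Start with 2.
1 + 1/(2/1) = 1 + 1/2 = 3/2
3 + 1/(3/2) = 3 + 2/3 = 11/3
42 + 1/(11/3) = 42 + 3/11 = 465/11
11 + 1/(465/11) = 11 + 11/465 = 5126/465
48 + 1/(5126/465) = 48 + 465/5126 = 246513/5126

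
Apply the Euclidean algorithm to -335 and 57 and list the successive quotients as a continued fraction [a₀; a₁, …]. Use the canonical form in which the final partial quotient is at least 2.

[-6; 8, 7]

-335 = -6·57 + 7, so a_0 = -6
57 = 8·7 + 1, so a_1 = 8
7 = 7·1 + 0, so a_2 = 7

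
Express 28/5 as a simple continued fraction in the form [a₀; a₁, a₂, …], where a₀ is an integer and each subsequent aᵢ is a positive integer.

28 = 5·5 + 3, so a_0 = 5
5 = 1·3 + 2, so a_1 = 1
3 = 1·2 + 1, so a_2 = 1
2 = 2·1 + 0, so a_3 = 2

[5; 1, 1, 2]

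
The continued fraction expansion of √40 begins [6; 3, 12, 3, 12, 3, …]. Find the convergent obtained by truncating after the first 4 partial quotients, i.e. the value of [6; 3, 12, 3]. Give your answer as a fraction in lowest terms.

Collapse the nested fraction from the inside out:
Start with 3.
12 + 1/(3/1) = 12 + 1/3 = 37/3
3 + 1/(37/3) = 3 + 3/37 = 114/37
6 + 1/(114/37) = 6 + 37/114 = 721/114

721/114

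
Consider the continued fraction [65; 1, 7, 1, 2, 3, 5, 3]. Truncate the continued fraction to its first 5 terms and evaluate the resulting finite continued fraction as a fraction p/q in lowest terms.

1713/26

Collapse the nested fraction from the inside out:
Start with 2.
1 + 1/(2/1) = 1 + 1/2 = 3/2
7 + 1/(3/2) = 7 + 2/3 = 23/3
1 + 1/(23/3) = 1 + 3/23 = 26/23
65 + 1/(26/23) = 65 + 23/26 = 1713/26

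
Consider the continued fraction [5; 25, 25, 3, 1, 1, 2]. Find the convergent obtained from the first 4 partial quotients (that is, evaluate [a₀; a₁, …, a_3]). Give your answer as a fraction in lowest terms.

a_0 = 5: 5/1
a_1 = 25: 126/25
a_2 = 25: 3155/626
a_3 = 3: 9591/1903

9591/1903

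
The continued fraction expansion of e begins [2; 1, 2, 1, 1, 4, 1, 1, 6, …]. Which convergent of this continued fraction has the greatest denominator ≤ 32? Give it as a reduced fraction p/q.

List convergents until the denominator exceeds the bound:
a_0 = 2: 2/1  (≤ bound)
a_1 = 1: 3/1  (≤ bound)
a_2 = 2: 8/3  (≤ bound)
a_3 = 1: 11/4  (≤ bound)
a_4 = 1: 19/7  (≤ bound)
a_5 = 4: 87/32  (≤ bound)
a_6 = 1: 106/39  (> 32, stop)

87/32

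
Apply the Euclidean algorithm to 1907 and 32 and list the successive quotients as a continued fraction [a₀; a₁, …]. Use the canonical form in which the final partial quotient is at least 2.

[59; 1, 1, 2, 6]

1907 ÷ 32 → quotient 59, remainder 19
32 ÷ 19 → quotient 1, remainder 13
19 ÷ 13 → quotient 1, remainder 6
13 ÷ 6 → quotient 2, remainder 1
6 ÷ 1 → quotient 6, remainder 0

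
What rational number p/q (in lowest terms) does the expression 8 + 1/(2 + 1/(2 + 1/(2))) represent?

Work from the innermost term outward:
Start with 2.
2 + 1/(2/1) = 2 + 1/2 = 5/2
2 + 1/(5/2) = 2 + 2/5 = 12/5
8 + 1/(12/5) = 8 + 5/12 = 101/12

101/12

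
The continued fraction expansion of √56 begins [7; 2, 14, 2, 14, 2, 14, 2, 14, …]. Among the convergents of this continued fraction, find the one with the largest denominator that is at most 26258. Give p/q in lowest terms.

a_0 = 7: 7/1  (≤ bound)
a_1 = 2: 15/2  (≤ bound)
a_2 = 14: 217/29  (≤ bound)
a_3 = 2: 449/60  (≤ bound)
a_4 = 14: 6503/869  (≤ bound)
a_5 = 2: 13455/1798  (≤ bound)
a_6 = 14: 194873/26041  (≤ bound)
a_7 = 2: 403201/53880  (> 26258, stop)

194873/26041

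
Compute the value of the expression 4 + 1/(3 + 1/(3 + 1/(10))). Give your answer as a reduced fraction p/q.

Build up convergents one term at a time:
a_0 = 4: 4/1
a_1 = 3: 13/3
a_2 = 3: 43/10
a_3 = 10: 443/103

443/103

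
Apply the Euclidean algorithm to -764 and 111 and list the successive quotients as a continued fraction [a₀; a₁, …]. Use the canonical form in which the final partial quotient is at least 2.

[-7; 8, 1, 1, 6]

⌊-764/111⌋ = -7, remainder 13
⌊111/13⌋ = 8, remainder 7
⌊13/7⌋ = 1, remainder 6
⌊7/6⌋ = 1, remainder 1
⌊6/1⌋ = 6, remainder 0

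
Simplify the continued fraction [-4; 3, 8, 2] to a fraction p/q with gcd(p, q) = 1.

-195/53

Work from the innermost term outward:
Start with 2.
8 + 1/(2/1) = 8 + 1/2 = 17/2
3 + 1/(17/2) = 3 + 2/17 = 53/17
-4 + 1/(53/17) = -4 + 17/53 = -195/53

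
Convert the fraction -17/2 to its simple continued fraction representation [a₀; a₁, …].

-17 ÷ 2 → quotient -9, remainder 1
2 ÷ 1 → quotient 2, remainder 0

[-9; 2]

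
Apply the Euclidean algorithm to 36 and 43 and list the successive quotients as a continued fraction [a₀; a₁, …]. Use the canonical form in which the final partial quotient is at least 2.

⌊36/43⌋ = 0, remainder 36
⌊43/36⌋ = 1, remainder 7
⌊36/7⌋ = 5, remainder 1
⌊7/1⌋ = 7, remainder 0

[0; 1, 5, 7]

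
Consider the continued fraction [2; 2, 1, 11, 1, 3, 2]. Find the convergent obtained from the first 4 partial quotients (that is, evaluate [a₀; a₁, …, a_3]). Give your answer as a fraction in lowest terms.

82/35

Start with 11.
1 + 1/(11/1) = 1 + 1/11 = 12/11
2 + 1/(12/11) = 2 + 11/12 = 35/12
2 + 1/(35/12) = 2 + 12/35 = 82/35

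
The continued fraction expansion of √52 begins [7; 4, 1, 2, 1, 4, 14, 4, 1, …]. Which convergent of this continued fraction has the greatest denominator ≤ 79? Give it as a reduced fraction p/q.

List convergents until the denominator exceeds the bound:
a_0 = 7: 7/1  (≤ bound)
a_1 = 4: 29/4  (≤ bound)
a_2 = 1: 36/5  (≤ bound)
a_3 = 2: 101/14  (≤ bound)
a_4 = 1: 137/19  (≤ bound)
a_5 = 4: 649/90  (> 79, stop)

137/19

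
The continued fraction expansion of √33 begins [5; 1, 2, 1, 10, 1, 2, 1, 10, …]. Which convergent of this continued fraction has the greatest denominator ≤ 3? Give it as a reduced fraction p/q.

17/3

a_0 = 5: 5/1  (≤ bound)
a_1 = 1: 6/1  (≤ bound)
a_2 = 2: 17/3  (≤ bound)
a_3 = 1: 23/4  (> 3, stop)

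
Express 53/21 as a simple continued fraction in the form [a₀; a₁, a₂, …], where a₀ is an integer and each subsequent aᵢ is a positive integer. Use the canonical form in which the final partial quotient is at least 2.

[2; 1, 1, 10]

Run the Euclidean algorithm, recording each quotient:
53 = 2·21 + 11, so a_0 = 2
21 = 1·11 + 10, so a_1 = 1
11 = 1·10 + 1, so a_2 = 1
10 = 10·1 + 0, so a_3 = 10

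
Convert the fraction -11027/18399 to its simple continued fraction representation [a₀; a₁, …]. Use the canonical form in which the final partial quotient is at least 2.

[-1; 2, 2, 58, 1, 19, 1, 2]

Apply division with remainder until the remainder is 0:
-11027 ÷ 18399 → quotient -1, remainder 7372
18399 ÷ 7372 → quotient 2, remainder 3655
7372 ÷ 3655 → quotient 2, remainder 62
3655 ÷ 62 → quotient 58, remainder 59
62 ÷ 59 → quotient 1, remainder 3
59 ÷ 3 → quotient 19, remainder 2
3 ÷ 2 → quotient 1, remainder 1
2 ÷ 1 → quotient 2, remainder 0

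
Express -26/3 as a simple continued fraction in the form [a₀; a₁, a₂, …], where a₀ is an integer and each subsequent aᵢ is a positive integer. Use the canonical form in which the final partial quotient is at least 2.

-26 = -9·3 + 1, so a_0 = -9
3 = 3·1 + 0, so a_1 = 3

[-9; 3]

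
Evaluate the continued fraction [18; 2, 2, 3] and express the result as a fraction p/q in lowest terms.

a_0 = 18: 18/1
a_1 = 2: 37/2
a_2 = 2: 92/5
a_3 = 3: 313/17

313/17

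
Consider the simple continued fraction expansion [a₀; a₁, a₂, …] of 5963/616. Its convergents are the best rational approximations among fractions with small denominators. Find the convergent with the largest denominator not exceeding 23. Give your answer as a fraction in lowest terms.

213/22

List convergents until the denominator exceeds the bound:
a_0 = 9: 9/1  (≤ bound)
a_1 = 1: 10/1  (≤ bound)
a_2 = 2: 29/3  (≤ bound)
a_3 = 7: 213/22  (≤ bound)
a_4 = 1: 242/25  (> 23, stop)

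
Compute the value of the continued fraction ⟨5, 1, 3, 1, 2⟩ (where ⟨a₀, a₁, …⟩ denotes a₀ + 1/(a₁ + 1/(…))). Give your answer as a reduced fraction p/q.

a_0 = 5: 5/1
a_1 = 1: 6/1
a_2 = 3: 23/4
a_3 = 1: 29/5
a_4 = 2: 81/14

81/14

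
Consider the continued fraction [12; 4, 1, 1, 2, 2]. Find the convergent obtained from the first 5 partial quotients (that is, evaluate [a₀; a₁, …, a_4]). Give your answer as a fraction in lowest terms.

281/23

a_0 = 12: 12/1
a_1 = 4: 49/4
a_2 = 1: 61/5
a_3 = 1: 110/9
a_4 = 2: 281/23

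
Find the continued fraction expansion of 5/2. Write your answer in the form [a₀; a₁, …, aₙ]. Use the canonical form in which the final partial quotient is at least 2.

[2; 2]

5 = 2·2 + 1, so a_0 = 2
2 = 2·1 + 0, so a_1 = 2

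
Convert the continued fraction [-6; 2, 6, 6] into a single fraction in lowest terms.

Build up convergents one term at a time:
a_0 = -6: -6/1
a_1 = 2: -11/2
a_2 = 6: -72/13
a_3 = 6: -443/80

-443/80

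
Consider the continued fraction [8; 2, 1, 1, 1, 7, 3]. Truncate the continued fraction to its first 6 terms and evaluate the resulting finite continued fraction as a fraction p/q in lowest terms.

511/61

Start with 7.
1 + 1/(7/1) = 1 + 1/7 = 8/7
1 + 1/(8/7) = 1 + 7/8 = 15/8
1 + 1/(15/8) = 1 + 8/15 = 23/15
2 + 1/(23/15) = 2 + 15/23 = 61/23
8 + 1/(61/23) = 8 + 23/61 = 511/61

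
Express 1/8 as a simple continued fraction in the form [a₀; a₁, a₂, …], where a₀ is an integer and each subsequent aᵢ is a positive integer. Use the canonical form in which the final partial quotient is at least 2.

Repeatedly divide and take the remainder:
⌊1/8⌋ = 0, remainder 1
⌊8/1⌋ = 8, remainder 0

[0; 8]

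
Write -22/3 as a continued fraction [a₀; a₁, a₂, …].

Run the Euclidean algorithm, recording each quotient:
-22 ÷ 3 → quotient -8, remainder 2
3 ÷ 2 → quotient 1, remainder 1
2 ÷ 1 → quotient 2, remainder 0

[-8; 1, 2]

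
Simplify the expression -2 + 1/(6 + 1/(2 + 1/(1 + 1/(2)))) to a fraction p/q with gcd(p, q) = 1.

Collapse the nested fraction from the inside out:
Start with 2.
1 + 1/(2/1) = 1 + 1/2 = 3/2
2 + 1/(3/2) = 2 + 2/3 = 8/3
6 + 1/(8/3) = 6 + 3/8 = 51/8
-2 + 1/(51/8) = -2 + 8/51 = -94/51

-94/51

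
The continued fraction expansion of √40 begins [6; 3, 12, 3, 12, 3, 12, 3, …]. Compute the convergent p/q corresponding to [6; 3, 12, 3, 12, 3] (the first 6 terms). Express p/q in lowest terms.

27379/4329

Starting at the tail and folding back:
Start with 3.
12 + 1/(3/1) = 12 + 1/3 = 37/3
3 + 1/(37/3) = 3 + 3/37 = 114/37
12 + 1/(114/37) = 12 + 37/114 = 1405/114
3 + 1/(1405/114) = 3 + 114/1405 = 4329/1405
6 + 1/(4329/1405) = 6 + 1405/4329 = 27379/4329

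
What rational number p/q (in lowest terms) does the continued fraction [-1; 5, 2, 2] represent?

-22/27

a_0 = -1: -1/1
a_1 = 5: -4/5
a_2 = 2: -9/11
a_3 = 2: -22/27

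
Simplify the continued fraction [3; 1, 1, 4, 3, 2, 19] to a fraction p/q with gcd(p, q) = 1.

Start with 19.
2 + 1/(19/1) = 2 + 1/19 = 39/19
3 + 1/(39/19) = 3 + 19/39 = 136/39
4 + 1/(136/39) = 4 + 39/136 = 583/136
1 + 1/(583/136) = 1 + 136/583 = 719/583
1 + 1/(719/583) = 1 + 583/719 = 1302/719
3 + 1/(1302/719) = 3 + 719/1302 = 4625/1302

4625/1302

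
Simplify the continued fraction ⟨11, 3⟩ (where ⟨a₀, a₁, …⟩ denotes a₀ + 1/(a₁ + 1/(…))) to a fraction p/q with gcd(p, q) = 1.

34/3

Work from the innermost term outward:
Start with 3.
11 + 1/(3/1) = 11 + 1/3 = 34/3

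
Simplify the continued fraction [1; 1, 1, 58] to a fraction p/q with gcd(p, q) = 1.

Work from the innermost term outward:
Start with 58.
1 + 1/(58/1) = 1 + 1/58 = 59/58
1 + 1/(59/58) = 1 + 58/59 = 117/59
1 + 1/(117/59) = 1 + 59/117 = 176/117

176/117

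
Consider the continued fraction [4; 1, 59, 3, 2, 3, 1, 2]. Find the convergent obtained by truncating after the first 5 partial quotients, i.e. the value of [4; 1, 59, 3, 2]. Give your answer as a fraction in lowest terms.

Collapse the nested fraction from the inside out:
Start with 2.
3 + 1/(2/1) = 3 + 1/2 = 7/2
59 + 1/(7/2) = 59 + 2/7 = 415/7
1 + 1/(415/7) = 1 + 7/415 = 422/415
4 + 1/(422/415) = 4 + 415/422 = 2103/422

2103/422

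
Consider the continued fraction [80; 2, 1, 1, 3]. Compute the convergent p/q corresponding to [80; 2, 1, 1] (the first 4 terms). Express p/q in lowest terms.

Collapse the nested fraction from the inside out:
Start with 1.
1 + 1/(1/1) = 1 + 1/1 = 2/1
2 + 1/(2/1) = 2 + 1/2 = 5/2
80 + 1/(5/2) = 80 + 2/5 = 402/5

402/5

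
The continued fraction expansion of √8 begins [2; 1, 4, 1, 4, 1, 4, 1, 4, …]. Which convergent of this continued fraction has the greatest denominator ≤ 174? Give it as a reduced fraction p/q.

478/169

List convergents until the denominator exceeds the bound:
a_0 = 2: 2/1  (≤ bound)
a_1 = 1: 3/1  (≤ bound)
a_2 = 4: 14/5  (≤ bound)
a_3 = 1: 17/6  (≤ bound)
a_4 = 4: 82/29  (≤ bound)
a_5 = 1: 99/35  (≤ bound)
a_6 = 4: 478/169  (≤ bound)
a_7 = 1: 577/204  (> 174, stop)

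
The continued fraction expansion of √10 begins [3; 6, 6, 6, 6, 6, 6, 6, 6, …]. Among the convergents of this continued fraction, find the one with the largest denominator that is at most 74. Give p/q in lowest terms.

a_0 = 3: 3/1  (≤ bound)
a_1 = 6: 19/6  (≤ bound)
a_2 = 6: 117/37  (≤ bound)
a_3 = 6: 721/228  (> 74, stop)

117/37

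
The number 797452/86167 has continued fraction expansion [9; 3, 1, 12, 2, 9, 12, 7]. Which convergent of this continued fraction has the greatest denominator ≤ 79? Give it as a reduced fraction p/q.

472/51

List convergents until the denominator exceeds the bound:
a_0 = 9: 9/1  (≤ bound)
a_1 = 3: 28/3  (≤ bound)
a_2 = 1: 37/4  (≤ bound)
a_3 = 12: 472/51  (≤ bound)
a_4 = 2: 981/106  (> 79, stop)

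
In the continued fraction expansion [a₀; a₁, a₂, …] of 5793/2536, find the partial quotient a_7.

2

5793 = 2·2536 + 721, so a_0 = 2
2536 = 3·721 + 373, so a_1 = 3
721 = 1·373 + 348, so a_2 = 1
373 = 1·348 + 25, so a_3 = 1
348 = 13·25 + 23, so a_4 = 13
25 = 1·23 + 2, so a_5 = 1
23 = 11·2 + 1, so a_6 = 11
2 = 2·1 + 0, so a_7 = 2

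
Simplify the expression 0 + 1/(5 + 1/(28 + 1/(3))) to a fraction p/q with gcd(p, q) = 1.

85/428

Use the convergent recurrence hₖ = aₖ·hₖ₋₁ + hₖ₋₂ (and likewise for the denominators kₖ):
a_0 = 0: 0/1
a_1 = 5: 1/5
a_2 = 28: 28/141
a_3 = 3: 85/428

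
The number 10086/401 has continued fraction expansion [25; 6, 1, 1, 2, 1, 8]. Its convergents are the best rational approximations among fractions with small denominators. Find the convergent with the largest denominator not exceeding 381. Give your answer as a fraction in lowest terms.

List convergents until the denominator exceeds the bound:
a_0 = 25: 25/1  (≤ bound)
a_1 = 6: 151/6  (≤ bound)
a_2 = 1: 176/7  (≤ bound)
a_3 = 1: 327/13  (≤ bound)
a_4 = 2: 830/33  (≤ bound)
a_5 = 1: 1157/46  (≤ bound)
a_6 = 8: 10086/401  (> 381, stop)

1157/46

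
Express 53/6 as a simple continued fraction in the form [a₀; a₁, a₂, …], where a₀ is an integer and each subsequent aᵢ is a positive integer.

[8; 1, 5]

53 ÷ 6 → quotient 8, remainder 5
6 ÷ 5 → quotient 1, remainder 1
5 ÷ 1 → quotient 5, remainder 0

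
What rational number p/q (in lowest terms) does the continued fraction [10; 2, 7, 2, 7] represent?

2502/239

Collapse the nested fraction from the inside out:
Start with 7.
2 + 1/(7/1) = 2 + 1/7 = 15/7
7 + 1/(15/7) = 7 + 7/15 = 112/15
2 + 1/(112/15) = 2 + 15/112 = 239/112
10 + 1/(239/112) = 10 + 112/239 = 2502/239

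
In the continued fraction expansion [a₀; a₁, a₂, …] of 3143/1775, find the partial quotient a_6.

3

⌊3143/1775⌋ = 1, remainder 1368
⌊1775/1368⌋ = 1, remainder 407
⌊1368/407⌋ = 3, remainder 147
⌊407/147⌋ = 2, remainder 113
⌊147/113⌋ = 1, remainder 34
⌊113/34⌋ = 3, remainder 11
⌊34/11⌋ = 3, remainder 1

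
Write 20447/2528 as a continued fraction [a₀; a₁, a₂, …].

[8; 11, 2, 1, 36, 2]

⌊20447/2528⌋ = 8, remainder 223
⌊2528/223⌋ = 11, remainder 75
⌊223/75⌋ = 2, remainder 73
⌊75/73⌋ = 1, remainder 2
⌊73/2⌋ = 36, remainder 1
⌊2/1⌋ = 2, remainder 0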